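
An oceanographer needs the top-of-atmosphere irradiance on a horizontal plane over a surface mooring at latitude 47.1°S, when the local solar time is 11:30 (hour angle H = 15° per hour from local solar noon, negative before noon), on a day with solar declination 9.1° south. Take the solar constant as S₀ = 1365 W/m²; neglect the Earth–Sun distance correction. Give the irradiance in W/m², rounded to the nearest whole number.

1068 W/m²

Hour angle H = 15° × (11.5 − 12) = -7.50°.
cos θ_z = sin(-47.1°) sin(-9.1°) + cos(-47.1°) cos(-9.1°) cos(-7.50°) = 0.1159 + 0.6664 = 0.7823.
Top-of-atmosphere irradiance = S₀ cos θ_z = 1365 × 0.7823 = 1067.84 W/m².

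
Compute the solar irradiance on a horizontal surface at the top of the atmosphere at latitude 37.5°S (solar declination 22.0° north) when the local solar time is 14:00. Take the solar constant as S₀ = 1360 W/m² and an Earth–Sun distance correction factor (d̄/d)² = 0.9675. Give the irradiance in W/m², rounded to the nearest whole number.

538 W/m²

Hour angle H = 15° × (14 − 12) = 30.00°.
cos θ_z = sin(-37.5°) sin(22.0°) + cos(-37.5°) cos(22.0°) cos(30.00°) = -0.2280 + 0.6370 = 0.4090.
Top-of-atmosphere irradiance = S₀ (d̄/d)² cos θ_z = 1360 × 0.9675 × 0.4090 = 538.16 W/m².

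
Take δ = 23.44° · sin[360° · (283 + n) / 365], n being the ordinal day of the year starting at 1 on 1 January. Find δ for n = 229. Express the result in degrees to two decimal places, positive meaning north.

+13.45°

360 × (283 + 229) / 365 = 504.986°; sin(504.986°) = 0.5738.
δ = 23.44 × 0.5738 = 13.450° ≈ +13.45°.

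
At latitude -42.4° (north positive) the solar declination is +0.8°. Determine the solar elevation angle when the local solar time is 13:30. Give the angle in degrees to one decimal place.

Hour angle H = 15° × (13.5 − 12) = 22.50°.
cos θ_z = sin φ sin δ + cos φ cos δ cos H = (-0.6743)(0.0140) + (0.7385)(0.9999)(0.9239) = 0.6728.
θ_z = arccos(0.6728) = 47.72°, so the elevation is 90° − 47.72° = 42.28°.

42.3°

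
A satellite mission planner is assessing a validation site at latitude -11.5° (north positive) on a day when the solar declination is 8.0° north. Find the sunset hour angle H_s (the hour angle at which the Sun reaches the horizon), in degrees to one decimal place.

−tan φ tan δ = −(-0.2035)(0.1405) = 0.0286; H_s = arccos(0.0286) = 88.36°.

88.4°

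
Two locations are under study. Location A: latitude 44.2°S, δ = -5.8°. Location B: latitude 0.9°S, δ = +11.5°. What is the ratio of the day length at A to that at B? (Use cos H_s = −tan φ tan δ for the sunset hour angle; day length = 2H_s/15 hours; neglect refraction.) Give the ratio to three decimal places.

A: H_s = arccos(−tan -44.2° · tan -5.8°) = 95.67°, so 2H_s/15 = 12.7560 h.
B: H_s = arccos(−tan -0.9° · tan 11.5°) = 89.82°, so 2H_s/15 = 11.9760 h.
Ratio A/B = 12.7560 / 11.9760 = 1.0651.

1.065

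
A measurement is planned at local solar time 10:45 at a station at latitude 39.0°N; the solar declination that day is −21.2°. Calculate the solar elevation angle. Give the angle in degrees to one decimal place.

27.3°

Hour angle H = 15° × (10.75 − 12) = -18.75°.
cos θ_z = sin φ sin δ + cos φ cos δ cos H = (0.6293)(-0.3616) + (0.7771)(0.9323)(0.9469) = 0.4585.
θ_z = arccos(0.4585) = 62.71°, so the elevation is 90° − 62.71° = 27.29°.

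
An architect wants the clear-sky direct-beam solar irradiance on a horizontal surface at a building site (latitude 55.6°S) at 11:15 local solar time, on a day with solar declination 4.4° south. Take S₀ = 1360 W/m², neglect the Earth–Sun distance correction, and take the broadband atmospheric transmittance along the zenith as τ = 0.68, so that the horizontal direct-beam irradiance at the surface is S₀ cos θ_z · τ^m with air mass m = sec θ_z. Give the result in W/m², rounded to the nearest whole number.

448 W/m²

Hour angle H = 15° × (11.25 − 12) = -11.25°.
cos θ_z = sin φ sin δ + cos φ cos δ cos H = (-0.8251)(-0.0767) + (0.5650)(0.9971)(0.9808) = 0.6158.
Air mass m = 1/cos θ_z = 1/0.6158 = 1.624; τ^m = 0.68^1.624 = 0.5346.
Surface direct beam = 1360 × 0.6158 × 0.5346 = 447.72 W/m².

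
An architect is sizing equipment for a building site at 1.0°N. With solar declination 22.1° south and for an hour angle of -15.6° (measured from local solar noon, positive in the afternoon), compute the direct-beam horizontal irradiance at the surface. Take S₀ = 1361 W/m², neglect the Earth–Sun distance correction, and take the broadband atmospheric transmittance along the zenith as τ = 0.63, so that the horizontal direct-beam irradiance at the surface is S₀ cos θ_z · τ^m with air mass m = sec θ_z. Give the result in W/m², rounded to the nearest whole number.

cos θ_z = sin(1.0°) sin(-22.1°) + cos(1.0°) cos(-22.1°) cos(-15.60°) = -0.0066 + 0.8923 = 0.8857.
Air mass m = 1/cos θ_z = 1/0.8857 = 1.129; τ^m = 0.63^1.129 = 0.5935.
Surface direct beam = 1361 × 0.8857 × 0.5935 = 715.43 W/m².

715 W/m²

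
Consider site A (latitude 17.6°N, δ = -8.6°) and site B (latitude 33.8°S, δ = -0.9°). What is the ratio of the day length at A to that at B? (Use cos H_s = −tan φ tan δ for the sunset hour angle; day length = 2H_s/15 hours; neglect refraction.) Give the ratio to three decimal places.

A: H_s = arccos(−tan 17.6° · tan -8.6°) = 87.25°, so 2H_s/15 = 11.6333 h.
B: H_s = arccos(−tan -33.8° · tan -0.9°) = 90.60°, so 2H_s/15 = 12.0800 h.
Ratio A/B = 11.6333 / 12.0800 = 0.9630.

0.963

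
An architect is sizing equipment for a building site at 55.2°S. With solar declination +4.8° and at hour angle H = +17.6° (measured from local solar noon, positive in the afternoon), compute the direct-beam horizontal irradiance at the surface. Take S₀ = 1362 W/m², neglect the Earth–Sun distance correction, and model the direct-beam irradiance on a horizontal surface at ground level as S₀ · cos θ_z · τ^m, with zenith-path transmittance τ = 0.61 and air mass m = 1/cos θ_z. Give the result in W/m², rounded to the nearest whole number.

227 W/m²

With φ = -55.2°, δ = 4.8°, H = 17.60°: sin φ sin δ = -0.0687, cos φ cos δ cos H = 0.5421, so cos θ_z = 0.4734.
Air mass m = 1/cos θ_z = 1/0.4734 = 2.112; τ^m = 0.61^2.112 = 0.3521.
Surface direct beam = 1362 × 0.4734 × 0.3521 = 227.02 W/m².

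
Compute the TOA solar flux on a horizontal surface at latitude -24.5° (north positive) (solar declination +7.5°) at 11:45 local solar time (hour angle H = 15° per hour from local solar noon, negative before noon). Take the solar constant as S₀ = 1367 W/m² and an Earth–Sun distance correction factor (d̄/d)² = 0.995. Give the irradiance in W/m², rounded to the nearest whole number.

Hour angle H = 15° × (11.75 − 12) = -3.75°.
cos θ_z = sin φ sin δ + cos φ cos δ cos H = (-0.4147)(0.1305) + (0.9100)(0.9914)(0.9979) = 0.8462.
Top-of-atmosphere irradiance = S₀ (d̄/d)² cos θ_z = 1367 × 0.995 × 0.8462 = 1150.97 W/m².

1151 W/m²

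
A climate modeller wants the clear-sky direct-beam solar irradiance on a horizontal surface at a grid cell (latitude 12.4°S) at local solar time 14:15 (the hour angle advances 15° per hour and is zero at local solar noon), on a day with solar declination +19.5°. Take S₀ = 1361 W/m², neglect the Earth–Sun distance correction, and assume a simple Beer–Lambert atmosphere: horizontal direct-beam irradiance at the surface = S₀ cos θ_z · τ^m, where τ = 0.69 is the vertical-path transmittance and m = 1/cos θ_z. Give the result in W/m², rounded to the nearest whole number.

553 W/m²

Hour angle H = 15° × (14.25 − 12) = 33.75°.
With φ = -12.4°, δ = 19.5°, H = 33.75°: sin φ sin δ = -0.0717, cos φ cos δ cos H = 0.7655, so cos θ_z = 0.6938.
Air mass m = 1/cos θ_z = 1/0.6938 = 1.441; τ^m = 0.69^1.441 = 0.5858.
Surface direct beam = 1361 × 0.6938 × 0.5858 = 553.15 W/m².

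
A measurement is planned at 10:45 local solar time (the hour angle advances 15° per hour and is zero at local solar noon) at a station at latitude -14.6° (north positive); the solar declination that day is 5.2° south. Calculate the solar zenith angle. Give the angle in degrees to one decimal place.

20.7°

Hour angle H = 15° × (10.75 − 12) = -18.75°.
cos θ_z = sin φ sin δ + cos φ cos δ cos H = (-0.2521)(-0.0906) + (0.9677)(0.9959)(0.9469) = 0.9354.
θ_z = arccos(0.9354) = 20.71°.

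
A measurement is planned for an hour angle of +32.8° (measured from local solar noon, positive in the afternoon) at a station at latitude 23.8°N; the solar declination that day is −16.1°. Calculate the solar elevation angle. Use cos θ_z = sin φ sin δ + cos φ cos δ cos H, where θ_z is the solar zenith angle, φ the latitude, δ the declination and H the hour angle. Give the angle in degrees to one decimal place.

38.8°

cos θ_z = sin φ sin δ + cos φ cos δ cos H = (0.4035)(-0.2773) + (0.9150)(0.9608)(0.8406) = 0.6271.
θ_z = arccos(0.6271) = 51.16°, so the elevation is 90° − 51.16° = 38.84°.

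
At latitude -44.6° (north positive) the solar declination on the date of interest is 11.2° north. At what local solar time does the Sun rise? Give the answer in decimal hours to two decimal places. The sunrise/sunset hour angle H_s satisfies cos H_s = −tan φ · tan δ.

cos H_s = −tan(-44.6°) · tan(11.2°) = 0.1953, so H_s = arccos(0.1953) = 78.74°.
Sunrise is at 12 − H_s/15 = 12 − 5.249 = 6.751 h local solar time.

6.75 h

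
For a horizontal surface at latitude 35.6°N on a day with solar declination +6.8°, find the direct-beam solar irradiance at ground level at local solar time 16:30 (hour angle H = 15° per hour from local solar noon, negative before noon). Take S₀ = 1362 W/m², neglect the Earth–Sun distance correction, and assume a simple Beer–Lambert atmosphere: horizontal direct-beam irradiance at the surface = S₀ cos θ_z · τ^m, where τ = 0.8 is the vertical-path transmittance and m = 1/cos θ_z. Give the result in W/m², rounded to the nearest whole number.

285 W/m²

Hour angle H = 15° × (16.5 − 12) = 67.50°.
With φ = 35.6°, δ = 6.8°, H = 67.50°: sin φ sin δ = 0.0689, cos φ cos δ cos H = 0.3090, so cos θ_z = 0.3779.
Air mass m = 1/cos θ_z = 1/0.3779 = 2.646; τ^m = 0.8^2.646 = 0.5541.
Surface direct beam = 1362 × 0.3779 × 0.5541 = 285.20 W/m².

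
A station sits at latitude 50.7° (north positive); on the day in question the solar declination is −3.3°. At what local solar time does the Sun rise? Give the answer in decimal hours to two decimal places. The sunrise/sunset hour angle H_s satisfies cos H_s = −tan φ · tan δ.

−tan φ tan δ = −(1.2218)(-0.0577) = 0.0705; H_s = arccos(0.0705) = 85.96°.
Sunrise is at 12 − H_s/15 = 12 − 5.731 = 6.269 h local solar time.

6.27 h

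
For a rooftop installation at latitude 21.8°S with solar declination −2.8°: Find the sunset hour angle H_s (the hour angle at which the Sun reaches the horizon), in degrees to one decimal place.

91.1°

The sunset hour angle satisfies cos H_s = −tan φ tan δ = -0.0196, giving H_s = 91.12°.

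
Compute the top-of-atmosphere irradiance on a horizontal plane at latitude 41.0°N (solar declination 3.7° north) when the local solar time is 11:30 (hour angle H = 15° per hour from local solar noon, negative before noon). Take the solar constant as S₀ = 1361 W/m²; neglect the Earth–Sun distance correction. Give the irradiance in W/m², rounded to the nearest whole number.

1074 W/m²

Hour angle H = 15° × (11.5 − 12) = -7.50°.
cos θ_z = sin φ sin δ + cos φ cos δ cos H = (0.6561)(0.0645) + (0.7547)(0.9979)(0.9914) = 0.7890.
Top-of-atmosphere irradiance = S₀ cos θ_z = 1361 × 0.7890 = 1073.83 W/m².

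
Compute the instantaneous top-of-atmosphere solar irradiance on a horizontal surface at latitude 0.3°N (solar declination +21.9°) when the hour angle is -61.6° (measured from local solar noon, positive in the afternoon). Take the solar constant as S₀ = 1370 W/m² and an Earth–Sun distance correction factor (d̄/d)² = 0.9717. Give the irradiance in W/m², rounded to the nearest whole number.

590 W/m²

With φ = 0.3°, δ = 21.9°, H = -61.60°: sin φ sin δ = 0.0020, cos φ cos δ cos H = 0.4413, so cos θ_z = 0.4433.
Top-of-atmosphere irradiance = S₀ (d̄/d)² cos θ_z = 1370 × 0.9717 × 0.4433 = 590.13 W/m².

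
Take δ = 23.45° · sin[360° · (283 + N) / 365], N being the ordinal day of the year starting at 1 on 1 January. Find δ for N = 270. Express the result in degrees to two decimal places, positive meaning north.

360 × (283 + 270) / 365 = 545.425°; sin(545.425°) = -0.0945.
δ = 23.45 × -0.0945 = -2.216° ≈ -2.22°.

-2.22°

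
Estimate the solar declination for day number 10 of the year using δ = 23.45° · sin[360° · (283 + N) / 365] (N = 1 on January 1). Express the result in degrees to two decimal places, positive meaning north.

-22.17°

360 × (283 + 10) / 365 = 288.986°; sin(288.986°) = -0.9456.
δ = 23.45 × -0.9456 = -22.174° ≈ -22.17°.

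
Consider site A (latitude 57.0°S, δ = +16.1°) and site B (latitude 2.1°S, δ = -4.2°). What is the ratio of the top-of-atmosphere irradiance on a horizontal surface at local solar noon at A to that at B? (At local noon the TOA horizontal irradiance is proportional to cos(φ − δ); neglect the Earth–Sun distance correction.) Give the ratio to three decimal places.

A: cos θ_z = cos(-57.0° − (16.1°)) = 0.2907.
B: cos θ_z = cos(-2.1° − (-4.2°)) = 0.9993.
Ratio A/B = 0.2907 / 0.9993 = 0.2909.

0.291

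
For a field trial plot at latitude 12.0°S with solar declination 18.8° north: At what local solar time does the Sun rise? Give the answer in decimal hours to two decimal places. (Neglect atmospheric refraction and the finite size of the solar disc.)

−tan φ tan δ = −(-0.2126)(0.3404) = 0.0724; H_s = arccos(0.0724) = 85.85°.
Sunrise is at 12 − H_s/15 = 12 − 5.723 = 6.277 h local solar time.

6.28 h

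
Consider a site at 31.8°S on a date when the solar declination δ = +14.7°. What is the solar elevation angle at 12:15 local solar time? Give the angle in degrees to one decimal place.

Hour angle H = 15° × (12.25 − 12) = 3.75°.
cos θ_z = sin(-31.8°) sin(14.7°) + cos(-31.8°) cos(14.7°) cos(3.75°) = -0.1337 + 0.8203 = 0.6866.
θ_z = arccos(0.6866) = 46.64°, so the elevation is 90° − 46.64° = 43.36°.

43.4°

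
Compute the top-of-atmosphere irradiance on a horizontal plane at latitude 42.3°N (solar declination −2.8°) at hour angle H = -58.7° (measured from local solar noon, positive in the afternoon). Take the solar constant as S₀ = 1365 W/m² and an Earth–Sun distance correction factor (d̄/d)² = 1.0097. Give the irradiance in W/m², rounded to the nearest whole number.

cos θ_z = sin(42.3°) sin(-2.8°) + cos(42.3°) cos(-2.8°) cos(-58.70°) = -0.0329 + 0.3838 = 0.3509.
Top-of-atmosphere irradiance = S₀ (d̄/d)² cos θ_z = 1365 × 1.0097 × 0.3509 = 483.62 W/m².

484 W/m²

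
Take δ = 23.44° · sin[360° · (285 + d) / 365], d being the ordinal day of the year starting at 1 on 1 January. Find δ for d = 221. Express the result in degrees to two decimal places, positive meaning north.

+15.36°

360 × (285 + 221) / 365 = 499.068°; sin(499.068°) = 0.6552.
δ = 23.44 × 0.6552 = 15.358° ≈ +15.36°.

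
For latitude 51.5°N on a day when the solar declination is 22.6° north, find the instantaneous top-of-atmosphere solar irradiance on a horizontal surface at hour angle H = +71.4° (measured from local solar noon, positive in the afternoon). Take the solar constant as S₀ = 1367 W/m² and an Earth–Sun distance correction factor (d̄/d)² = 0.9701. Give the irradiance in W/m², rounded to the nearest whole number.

cos θ_z = sin φ sin δ + cos φ cos δ cos H = (0.7826)(0.3843) + (0.6225)(0.9232)(0.3190) = 0.4841.
Top-of-atmosphere irradiance = S₀ (d̄/d)² cos θ_z = 1367 × 0.9701 × 0.4841 = 641.98 W/m².

642 W/m²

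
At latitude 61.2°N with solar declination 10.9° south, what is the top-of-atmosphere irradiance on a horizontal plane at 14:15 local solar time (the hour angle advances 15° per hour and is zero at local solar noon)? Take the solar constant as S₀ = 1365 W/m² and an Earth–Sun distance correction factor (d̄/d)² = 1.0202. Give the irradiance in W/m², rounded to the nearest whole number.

317 W/m²

Hour angle H = 15° × (14.25 − 12) = 33.75°.
With φ = 61.2°, δ = -10.9°, H = 33.75°: sin φ sin δ = -0.1657, cos φ cos δ cos H = 0.3933, so cos θ_z = 0.2276.
Top-of-atmosphere irradiance = S₀ (d̄/d)² cos θ_z = 1365 × 1.0202 × 0.2276 = 316.95 W/m².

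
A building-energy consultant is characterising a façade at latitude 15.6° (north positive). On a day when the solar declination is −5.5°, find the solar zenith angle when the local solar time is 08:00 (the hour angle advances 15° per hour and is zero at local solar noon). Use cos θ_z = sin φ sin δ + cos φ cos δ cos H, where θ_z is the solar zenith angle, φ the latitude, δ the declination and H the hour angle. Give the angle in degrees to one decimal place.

63.0°

Hour angle H = 15° × (8 − 12) = -60.00°.
cos θ_z = sin φ sin δ + cos φ cos δ cos H = (0.2689)(-0.0958) + (0.9632)(0.9954)(0.5000) = 0.4536.
θ_z = arccos(0.4536) = 63.03°.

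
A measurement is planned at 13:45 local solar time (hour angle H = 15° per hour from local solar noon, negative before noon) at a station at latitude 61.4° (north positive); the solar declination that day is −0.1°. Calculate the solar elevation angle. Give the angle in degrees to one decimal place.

25.3°

Hour angle H = 15° × (13.75 − 12) = 26.25°.
With φ = 61.4°, δ = -0.1°, H = 26.25°: sin φ sin δ = -0.0015, cos φ cos δ cos H = 0.4293, so cos θ_z = 0.4278.
θ_z = arccos(0.4278) = 64.67°, so the elevation is 90° − 64.67° = 25.33°.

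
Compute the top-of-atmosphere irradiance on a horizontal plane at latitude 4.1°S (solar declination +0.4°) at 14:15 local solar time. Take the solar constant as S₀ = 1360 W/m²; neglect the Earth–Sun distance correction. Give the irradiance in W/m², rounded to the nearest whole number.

1127 W/m²

Hour angle H = 15° × (14.25 − 12) = 33.75°.
cos θ_z = sin φ sin δ + cos φ cos δ cos H = (-0.0715)(0.0070) + (0.9974)(1.0000)(0.8315) = 0.8288.
Top-of-atmosphere irradiance = S₀ cos θ_z = 1360 × 0.8288 = 1127.17 W/m².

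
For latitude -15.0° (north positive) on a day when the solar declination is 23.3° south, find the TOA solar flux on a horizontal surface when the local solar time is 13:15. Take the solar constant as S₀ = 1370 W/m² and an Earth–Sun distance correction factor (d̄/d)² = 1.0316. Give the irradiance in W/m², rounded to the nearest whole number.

1332 W/m²

Hour angle H = 15° × (13.25 − 12) = 18.75°.
cos θ_z = sin(-15.0°) sin(-23.3°) + cos(-15.0°) cos(-23.3°) cos(18.75°) = 0.1024 + 0.8401 = 0.9425.
Top-of-atmosphere irradiance = S₀ (d̄/d)² cos θ_z = 1370 × 1.0316 × 0.9425 = 1332.03 W/m².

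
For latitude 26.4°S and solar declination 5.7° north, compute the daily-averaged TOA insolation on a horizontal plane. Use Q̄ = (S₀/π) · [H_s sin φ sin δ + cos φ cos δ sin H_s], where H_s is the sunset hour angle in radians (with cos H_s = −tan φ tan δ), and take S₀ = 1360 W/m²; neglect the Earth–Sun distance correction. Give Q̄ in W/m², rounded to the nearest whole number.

356 W/m²

cos H_s = −tan(-26.4°) · tan(5.7°) = 0.0495, so H_s = arccos(0.0495) = 87.16°. In radians, H_s = 1.5212.
H_s sin φ sin δ = 1.5212 × -0.4446 × 0.0993 = -0.0672.
cos φ cos δ sin H_s = 0.8957 × 0.9951 × 0.9988 = 0.8902.
Q̄ = (1360/π) × (-0.0672 + 0.8902) = 432.90 × 0.8230 = 356.28 W/m².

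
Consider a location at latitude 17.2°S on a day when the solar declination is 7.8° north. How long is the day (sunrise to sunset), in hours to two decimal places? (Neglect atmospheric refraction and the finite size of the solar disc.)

11.68 hours

cos H_s = −tan(-17.2°) · tan(7.8°) = 0.0424, so H_s = arccos(0.0424) = 87.57°.
Day length = 2 H_s / 15° h⁻¹ = 175.14° / 15 = 11.676 h.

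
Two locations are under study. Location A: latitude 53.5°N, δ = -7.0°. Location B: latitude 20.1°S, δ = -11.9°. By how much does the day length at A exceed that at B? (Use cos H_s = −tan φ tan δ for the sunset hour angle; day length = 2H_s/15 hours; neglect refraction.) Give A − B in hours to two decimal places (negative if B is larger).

-1.86 h

A: H_s = arccos(−tan 53.5° · tan -7.0°) = 80.45°, so 2H_s/15 = 10.7267 h.
B: H_s = arccos(−tan -20.1° · tan -11.9°) = 94.42°, so 2H_s/15 = 12.5893 h.
A − B = 10.7267 − 12.5893 = -1.8626 h.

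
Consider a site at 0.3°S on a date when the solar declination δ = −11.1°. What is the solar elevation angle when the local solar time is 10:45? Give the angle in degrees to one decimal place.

Hour angle H = 15° × (10.75 − 12) = -18.75°.
cos θ_z = sin φ sin δ + cos φ cos δ cos H = (-0.0052)(-0.1925) + (1.0000)(0.9813)(0.9469) = 0.9302.
θ_z = arccos(0.9302) = 21.53°, so the elevation is 90° − 21.53° = 68.47°.

68.5°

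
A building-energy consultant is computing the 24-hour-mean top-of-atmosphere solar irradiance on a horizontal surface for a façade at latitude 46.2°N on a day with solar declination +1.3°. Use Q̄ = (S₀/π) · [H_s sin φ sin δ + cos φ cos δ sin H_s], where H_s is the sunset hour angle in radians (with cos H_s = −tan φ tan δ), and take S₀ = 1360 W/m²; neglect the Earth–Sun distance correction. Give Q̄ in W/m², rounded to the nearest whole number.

311 W/m²

The sunset hour angle satisfies cos H_s = −tan φ tan δ = -0.0237, giving H_s = 91.36°. In radians, H_s = 1.5945.
H_s sin φ sin δ = 1.5945 × 0.7218 × 0.0227 = 0.0261.
cos φ cos δ sin H_s = 0.6921 × 0.9997 × 0.9997 = 0.6917.
Q̄ = (1360/π) × (0.0261 + 0.6917) = 432.90 × 0.7178 = 310.74 W/m².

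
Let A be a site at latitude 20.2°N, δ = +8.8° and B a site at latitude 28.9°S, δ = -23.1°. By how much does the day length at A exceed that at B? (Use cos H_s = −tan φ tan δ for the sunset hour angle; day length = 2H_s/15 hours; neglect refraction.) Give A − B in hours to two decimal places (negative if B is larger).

A: H_s = arccos(−tan 20.2° · tan 8.8°) = 93.27°, so 2H_s/15 = 12.4360 h.
B: H_s = arccos(−tan -28.9° · tan -23.1°) = 103.62°, so 2H_s/15 = 13.8160 h.
A − B = 12.4360 − 13.8160 = -1.3800 h.

-1.38 h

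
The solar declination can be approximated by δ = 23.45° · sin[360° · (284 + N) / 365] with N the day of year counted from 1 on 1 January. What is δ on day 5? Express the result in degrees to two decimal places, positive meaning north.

360 × (284 + 5) / 365 = 285.041°; sin(285.041°) = -0.9657.
δ = 23.45 × -0.9657 = -22.646° ≈ -22.65°.

-22.65°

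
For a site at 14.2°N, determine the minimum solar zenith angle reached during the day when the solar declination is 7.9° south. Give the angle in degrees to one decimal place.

At local solar noon the hour angle is zero, so the zenith angle is |φ − δ| = |14.2° − (-7.9°)| = 22.1°.

22.1°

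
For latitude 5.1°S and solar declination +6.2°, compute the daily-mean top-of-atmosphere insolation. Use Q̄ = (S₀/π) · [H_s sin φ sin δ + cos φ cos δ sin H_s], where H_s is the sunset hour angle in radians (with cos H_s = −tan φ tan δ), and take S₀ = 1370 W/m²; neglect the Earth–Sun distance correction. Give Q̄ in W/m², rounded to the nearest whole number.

−tan φ tan δ = −(-0.0892)(0.1086) = 0.0097; H_s = arccos(0.0097) = 89.44°. In radians, H_s = 1.5610.
H_s sin φ sin δ = 1.5610 × -0.0889 × 0.1080 = -0.0150.
cos φ cos δ sin H_s = 0.9960 × 0.9942 × 1.0000 = 0.9902.
Q̄ = (1370/π) × (-0.0150 + 0.9902) = 436.08 × 0.9752 = 425.27 W/m².

425 W/m²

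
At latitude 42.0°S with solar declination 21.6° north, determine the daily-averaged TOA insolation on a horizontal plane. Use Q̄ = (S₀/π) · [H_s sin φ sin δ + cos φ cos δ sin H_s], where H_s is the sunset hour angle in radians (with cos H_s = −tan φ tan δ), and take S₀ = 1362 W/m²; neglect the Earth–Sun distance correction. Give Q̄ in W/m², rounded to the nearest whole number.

151 W/m²

−tan φ tan δ = −(-0.9004)(0.3959) = 0.3565; H_s = arccos(0.3565) = 69.11°. In radians, H_s = 1.2062.
H_s sin φ sin δ = 1.2062 × -0.6691 × 0.3681 = -0.2971.
cos φ cos δ sin H_s = 0.7431 × 0.9298 × 0.9343 = 0.6455.
Q̄ = (1362/π) × (-0.2971 + 0.6455) = 433.54 × 0.3484 = 151.05 W/m².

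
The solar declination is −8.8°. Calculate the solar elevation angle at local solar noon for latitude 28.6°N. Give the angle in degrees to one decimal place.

52.6°

At local solar noon the hour angle is zero, so the elevation is 90° − |φ − δ| = 90° − |28.6° − (-8.8°)| = 90° − 37.4° = 52.6°.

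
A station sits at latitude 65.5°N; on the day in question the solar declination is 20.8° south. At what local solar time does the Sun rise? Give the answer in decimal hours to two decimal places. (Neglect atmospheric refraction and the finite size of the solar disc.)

9.76 h

The sunset hour angle satisfies cos H_s = −tan φ tan δ = 0.8335, giving H_s = 33.54°.
Sunrise is at 12 − H_s/15 = 12 − 2.236 = 9.764 h local solar time.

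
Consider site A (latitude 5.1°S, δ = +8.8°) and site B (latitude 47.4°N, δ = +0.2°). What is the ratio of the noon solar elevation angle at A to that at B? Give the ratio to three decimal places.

1.778

A: 90° − |-5.1 − (8.8)| = 76.10°.
B: 90° − |47.4 − (0.2)| = 42.80°.
Ratio A/B = 76.1000 / 42.8000 = 1.7780.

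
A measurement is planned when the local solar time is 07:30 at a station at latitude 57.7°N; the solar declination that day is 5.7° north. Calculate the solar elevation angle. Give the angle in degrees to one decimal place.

16.7°

Hour angle H = 15° × (7.5 − 12) = -67.50°.
cos θ_z = sin(57.7°) sin(5.7°) + cos(57.7°) cos(5.7°) cos(-67.50°) = 0.0840 + 0.2035 = 0.2875.
θ_z = arccos(0.2875) = 73.29°, so the elevation is 90° − 73.29° = 16.71°.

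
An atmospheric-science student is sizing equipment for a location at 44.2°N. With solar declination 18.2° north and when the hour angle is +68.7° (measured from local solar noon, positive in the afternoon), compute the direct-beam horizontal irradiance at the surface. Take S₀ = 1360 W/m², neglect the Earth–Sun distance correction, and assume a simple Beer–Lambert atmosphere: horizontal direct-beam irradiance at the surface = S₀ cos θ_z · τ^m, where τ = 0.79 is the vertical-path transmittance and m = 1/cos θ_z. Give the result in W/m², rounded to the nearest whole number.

cos θ_z = sin(44.2°) sin(18.2°) + cos(44.2°) cos(18.2°) cos(68.70°) = 0.2177 + 0.2474 = 0.4651.
Air mass m = 1/cos θ_z = 1/0.4651 = 2.150; τ^m = 0.79^2.150 = 0.6024.
Surface direct beam = 1360 × 0.4651 × 0.6024 = 381.04 W/m².

381 W/m²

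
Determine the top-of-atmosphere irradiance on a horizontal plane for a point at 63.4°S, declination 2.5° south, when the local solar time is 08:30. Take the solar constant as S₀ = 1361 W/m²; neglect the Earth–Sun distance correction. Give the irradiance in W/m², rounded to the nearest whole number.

Hour angle H = 15° × (8.5 − 12) = -52.50°.
cos θ_z = sin φ sin δ + cos φ cos δ cos H = (-0.8942)(-0.0436) + (0.4478)(0.9990)(0.6088) = 0.3113.
Top-of-atmosphere irradiance = S₀ cos θ_z = 1361 × 0.3113 = 423.68 W/m².

424 W/m²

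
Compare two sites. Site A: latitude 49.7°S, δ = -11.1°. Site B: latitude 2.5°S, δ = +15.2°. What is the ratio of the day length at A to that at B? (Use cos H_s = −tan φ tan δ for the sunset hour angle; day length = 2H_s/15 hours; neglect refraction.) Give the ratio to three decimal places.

A: H_s = arccos(−tan -49.7° · tan -11.1°) = 103.38°, so 2H_s/15 = 13.7840 h.
B: H_s = arccos(−tan -2.5° · tan 15.2°) = 89.32°, so 2H_s/15 = 11.9093 h.
Ratio A/B = 13.7840 / 11.9093 = 1.1574.

1.157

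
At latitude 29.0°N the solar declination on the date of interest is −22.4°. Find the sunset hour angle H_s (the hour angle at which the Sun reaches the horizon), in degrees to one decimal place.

The sunset hour angle satisfies cos H_s = −tan φ tan δ = 0.2285, giving H_s = 76.79°.

76.8°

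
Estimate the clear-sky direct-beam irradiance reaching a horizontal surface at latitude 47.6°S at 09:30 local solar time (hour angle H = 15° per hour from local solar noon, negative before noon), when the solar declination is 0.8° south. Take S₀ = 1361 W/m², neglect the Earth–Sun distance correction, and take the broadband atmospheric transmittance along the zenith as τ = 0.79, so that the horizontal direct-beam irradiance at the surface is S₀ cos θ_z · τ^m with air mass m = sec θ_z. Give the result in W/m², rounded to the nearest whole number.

482 W/m²

Hour angle H = 15° × (9.5 − 12) = -37.50°.
cos θ_z = sin(-47.6°) sin(-0.8°) + cos(-47.6°) cos(-0.8°) cos(-37.50°) = 0.0103 + 0.5349 = 0.5452.
Air mass m = 1/cos θ_z = 1/0.5452 = 1.834; τ^m = 0.79^1.834 = 0.6490.
Surface direct beam = 1361 × 0.5452 × 0.6490 = 481.57 W/m².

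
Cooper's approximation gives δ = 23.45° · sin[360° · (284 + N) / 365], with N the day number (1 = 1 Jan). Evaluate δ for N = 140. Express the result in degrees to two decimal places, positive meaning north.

+19.93°

360 × (284 + 140) / 365 = 418.192°; sin(418.192°) = 0.8498.
δ = 23.45 × 0.8498 = 19.928° ≈ +19.93°.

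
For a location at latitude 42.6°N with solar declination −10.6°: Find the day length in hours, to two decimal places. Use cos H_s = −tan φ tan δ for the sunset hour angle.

−tan φ tan δ = −(0.9195)(-0.1871) = 0.1720; H_s = arccos(0.1720) = 80.10°.
Day length = 2 H_s / 15° h⁻¹ = 160.20° / 15 = 10.680 h.

10.68 hours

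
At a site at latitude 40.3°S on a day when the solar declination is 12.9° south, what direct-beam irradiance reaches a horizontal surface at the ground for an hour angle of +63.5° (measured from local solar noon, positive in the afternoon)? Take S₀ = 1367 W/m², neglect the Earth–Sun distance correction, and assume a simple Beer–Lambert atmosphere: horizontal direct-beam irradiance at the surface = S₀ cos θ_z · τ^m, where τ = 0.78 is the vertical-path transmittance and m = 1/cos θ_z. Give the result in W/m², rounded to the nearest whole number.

386 W/m²

With φ = -40.3°, δ = -12.9°, H = 63.50°: sin φ sin δ = 0.1444, cos φ cos δ cos H = 0.3317, so cos θ_z = 0.4761.
Air mass m = 1/cos θ_z = 1/0.4761 = 2.100; τ^m = 0.78^2.100 = 0.5935.
Surface direct beam = 1367 × 0.4761 × 0.5935 = 386.27 W/m².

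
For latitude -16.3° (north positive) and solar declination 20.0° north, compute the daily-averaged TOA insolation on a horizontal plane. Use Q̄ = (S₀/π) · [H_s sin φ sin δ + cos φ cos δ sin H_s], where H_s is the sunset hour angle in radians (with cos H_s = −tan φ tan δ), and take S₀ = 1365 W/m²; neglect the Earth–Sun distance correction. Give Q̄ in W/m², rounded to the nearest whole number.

−tan φ tan δ = −(-0.2924)(0.3640) = 0.1064; H_s = arccos(0.1064) = 83.89°. In radians, H_s = 1.4642.
H_s sin φ sin δ = 1.4642 × -0.2807 × 0.3420 = -0.1406.
cos φ cos δ sin H_s = 0.9598 × 0.9397 × 0.9943 = 0.8968.
Q̄ = (1365/π) × (-0.1406 + 0.8968) = 434.49 × 0.7562 = 328.56 W/m².

329 W/m²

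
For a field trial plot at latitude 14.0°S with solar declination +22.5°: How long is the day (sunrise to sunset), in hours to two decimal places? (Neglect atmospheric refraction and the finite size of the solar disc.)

11.21 hours

cos H_s = −tan(-14.0°) · tan(22.5°) = 0.1033, so H_s = arccos(0.1033) = 84.07°.
Day length = 2 H_s / 15° h⁻¹ = 168.14° / 15 = 11.209 h.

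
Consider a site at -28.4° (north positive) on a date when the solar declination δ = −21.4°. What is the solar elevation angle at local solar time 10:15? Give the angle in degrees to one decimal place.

Hour angle H = 15° × (10.25 − 12) = -26.25°.
cos θ_z = sin φ sin δ + cos φ cos δ cos H = (-0.4756)(-0.3649) + (0.8796)(0.9311)(0.8969) = 0.9081.
θ_z = arccos(0.9081) = 24.76°, so the elevation is 90° − 24.76° = 65.24°.

65.2°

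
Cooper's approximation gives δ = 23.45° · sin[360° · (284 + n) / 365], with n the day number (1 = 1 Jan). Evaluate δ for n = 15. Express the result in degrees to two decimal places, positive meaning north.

360 × (284 + 15) / 365 = 294.904°; sin(294.904°) = -0.9070.
δ = 23.45 × -0.9070 = -21.269° ≈ -21.27°.

-21.27°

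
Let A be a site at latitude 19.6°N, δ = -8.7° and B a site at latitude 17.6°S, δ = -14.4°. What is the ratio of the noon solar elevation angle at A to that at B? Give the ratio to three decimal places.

0.711

A: 90° − |19.6 − (-8.7)| = 61.70°.
B: 90° − |-17.6 − (-14.4)| = 86.80°.
Ratio A/B = 61.7000 / 86.8000 = 0.7108.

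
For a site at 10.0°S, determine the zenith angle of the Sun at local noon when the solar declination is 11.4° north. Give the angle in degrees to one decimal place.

At local solar noon the hour angle is zero, so the zenith angle is |φ − δ| = |-10.0° − (11.4°)| = 21.4°.

21.4°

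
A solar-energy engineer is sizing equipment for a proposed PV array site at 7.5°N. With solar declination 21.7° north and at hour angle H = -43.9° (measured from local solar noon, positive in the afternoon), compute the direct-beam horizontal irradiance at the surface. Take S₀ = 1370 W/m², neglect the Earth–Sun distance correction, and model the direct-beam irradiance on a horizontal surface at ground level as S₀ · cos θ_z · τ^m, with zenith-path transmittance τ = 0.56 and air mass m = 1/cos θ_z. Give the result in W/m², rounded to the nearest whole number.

432 W/m²

cos θ_z = sin φ sin δ + cos φ cos δ cos H = (0.1305)(0.3697) + (0.9914)(0.9291)(0.7206) = 0.7120.
Air mass m = 1/cos θ_z = 1/0.7120 = 1.404; τ^m = 0.56^1.404 = 0.4431.
Surface direct beam = 1370 × 0.7120 × 0.4431 = 432.22 W/m².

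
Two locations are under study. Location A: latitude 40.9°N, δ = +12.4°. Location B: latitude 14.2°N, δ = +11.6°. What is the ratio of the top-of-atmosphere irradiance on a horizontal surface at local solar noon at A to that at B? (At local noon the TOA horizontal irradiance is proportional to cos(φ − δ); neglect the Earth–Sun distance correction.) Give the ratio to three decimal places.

A: cos θ_z = cos(40.9° − (12.4°)) = 0.8788.
B: cos θ_z = cos(14.2° − (11.6°)) = 0.9990.
Ratio A/B = 0.8788 / 0.9990 = 0.8797.

0.880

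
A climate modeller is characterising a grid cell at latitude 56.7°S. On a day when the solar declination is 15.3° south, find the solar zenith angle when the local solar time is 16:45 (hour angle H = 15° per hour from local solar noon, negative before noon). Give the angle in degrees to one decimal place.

67.0°

Hour angle H = 15° × (16.75 − 12) = 71.25°.
cos θ_z = sin(-56.7°) sin(-15.3°) + cos(-56.7°) cos(-15.3°) cos(71.25°) = 0.2205 + 0.1702 = 0.3907.
θ_z = arccos(0.3907) = 67.00°.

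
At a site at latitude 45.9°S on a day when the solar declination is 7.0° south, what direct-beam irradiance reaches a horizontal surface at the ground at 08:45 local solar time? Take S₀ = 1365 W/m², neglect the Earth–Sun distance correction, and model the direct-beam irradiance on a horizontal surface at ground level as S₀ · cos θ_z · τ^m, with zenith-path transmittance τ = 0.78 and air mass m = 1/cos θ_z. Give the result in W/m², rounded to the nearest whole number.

Hour angle H = 15° × (8.75 − 12) = -48.75°.
cos θ_z = sin(-45.9°) sin(-7.0°) + cos(-45.9°) cos(-7.0°) cos(-48.75°) = 0.0875 + 0.4554 = 0.5429.
Air mass m = 1/cos θ_z = 1/0.5429 = 1.842; τ^m = 0.78^1.842 = 0.6328.
Surface direct beam = 1365 × 0.5429 × 0.6328 = 468.94 W/m².

469 W/m²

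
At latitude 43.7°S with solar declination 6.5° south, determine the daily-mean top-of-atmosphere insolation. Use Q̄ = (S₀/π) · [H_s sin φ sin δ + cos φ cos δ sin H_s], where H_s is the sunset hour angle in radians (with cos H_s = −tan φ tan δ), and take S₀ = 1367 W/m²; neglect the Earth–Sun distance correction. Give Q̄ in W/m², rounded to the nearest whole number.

The sunset hour angle satisfies cos H_s = −tan φ tan δ = -0.1089, giving H_s = 96.25°. In radians, H_s = 1.6799.
H_s sin φ sin δ = 1.6799 × -0.6909 × -0.1132 = 0.1314.
cos φ cos δ sin H_s = 0.7230 × 0.9936 × 0.9941 = 0.7141.
Q̄ = (1367/π) × (0.1314 + 0.7141) = 435.13 × 0.8455 = 367.90 W/m².

368 W/m²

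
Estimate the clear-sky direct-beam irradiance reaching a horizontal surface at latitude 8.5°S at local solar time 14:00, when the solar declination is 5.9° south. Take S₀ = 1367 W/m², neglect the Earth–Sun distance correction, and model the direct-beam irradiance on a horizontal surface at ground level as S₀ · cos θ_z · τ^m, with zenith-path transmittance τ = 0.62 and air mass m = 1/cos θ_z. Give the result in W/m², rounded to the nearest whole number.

Hour angle H = 15° × (14 − 12) = 30.00°.
cos θ_z = sin(-8.5°) sin(-5.9°) + cos(-8.5°) cos(-5.9°) cos(30.00°) = 0.0152 + 0.8520 = 0.8672.
Air mass m = 1/cos θ_z = 1/0.8672 = 1.153; τ^m = 0.62^1.153 = 0.5763.
Surface direct beam = 1367 × 0.8672 × 0.5763 = 683.18 W/m².

683 W/m²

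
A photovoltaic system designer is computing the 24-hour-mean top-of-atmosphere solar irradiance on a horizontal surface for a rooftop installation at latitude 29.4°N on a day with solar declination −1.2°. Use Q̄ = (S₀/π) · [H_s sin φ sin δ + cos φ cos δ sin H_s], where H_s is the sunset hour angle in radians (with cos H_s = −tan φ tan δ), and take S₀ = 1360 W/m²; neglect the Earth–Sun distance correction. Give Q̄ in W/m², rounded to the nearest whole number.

−tan φ tan δ = −(0.5635)(-0.0209) = 0.0118; H_s = arccos(0.0118) = 89.32°. In radians, H_s = 1.5589.
H_s sin φ sin δ = 1.5589 × 0.4909 × -0.0209 = -0.0160.
cos φ cos δ sin H_s = 0.8712 × 0.9998 × 0.9999 = 0.8709.
Q̄ = (1360/π) × (-0.0160 + 0.8709) = 432.90 × 0.8549 = 370.09 W/m².

370 W/m²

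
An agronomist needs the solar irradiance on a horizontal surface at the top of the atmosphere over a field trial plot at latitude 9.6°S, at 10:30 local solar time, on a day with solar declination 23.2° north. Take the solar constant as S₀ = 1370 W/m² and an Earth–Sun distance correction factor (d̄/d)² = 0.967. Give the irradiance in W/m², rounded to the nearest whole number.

Hour angle H = 15° × (10.5 − 12) = -22.50°.
cos θ_z = sin(-9.6°) sin(23.2°) + cos(-9.6°) cos(23.2°) cos(-22.50°) = -0.0657 + 0.8373 = 0.7716.
Top-of-atmosphere irradiance = S₀ (d̄/d)² cos θ_z = 1370 × 0.967 × 0.7716 = 1022.21 W/m².

1022 W/m²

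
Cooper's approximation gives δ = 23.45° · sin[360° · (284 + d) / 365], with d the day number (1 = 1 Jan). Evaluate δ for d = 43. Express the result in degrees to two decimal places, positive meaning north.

-14.27°

360 × (284 + 43) / 365 = 322.521°; sin(322.521°) = -0.6085.
δ = 23.45 × -0.6085 = -14.269° ≈ -14.27°.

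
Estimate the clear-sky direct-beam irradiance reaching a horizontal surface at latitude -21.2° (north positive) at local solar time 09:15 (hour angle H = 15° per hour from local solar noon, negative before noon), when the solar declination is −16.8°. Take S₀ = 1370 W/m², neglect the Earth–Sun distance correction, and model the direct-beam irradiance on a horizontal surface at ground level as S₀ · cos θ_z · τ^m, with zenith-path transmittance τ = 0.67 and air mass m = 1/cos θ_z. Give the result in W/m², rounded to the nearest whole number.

Hour angle H = 15° × (9.25 − 12) = -41.25°.
cos θ_z = sin(-21.2°) sin(-16.8°) + cos(-21.2°) cos(-16.8°) cos(-41.25°) = 0.1045 + 0.6710 = 0.7755.
Air mass m = 1/cos θ_z = 1/0.7755 = 1.289; τ^m = 0.67^1.289 = 0.5968.
Surface direct beam = 1370 × 0.7755 × 0.5968 = 634.06 W/m².

634 W/m²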